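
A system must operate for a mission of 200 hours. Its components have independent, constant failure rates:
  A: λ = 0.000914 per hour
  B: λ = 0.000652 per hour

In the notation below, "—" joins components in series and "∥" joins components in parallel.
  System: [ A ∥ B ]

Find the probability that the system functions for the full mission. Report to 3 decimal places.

0.980

R(A) = exp(−0.000914 × 200) = 0.83293
R(B) = exp(−0.000652 × 200) = 0.87774
Parallel (A and B): 1 − (1 − 0.83293)(1 − 0.87774) = 0.980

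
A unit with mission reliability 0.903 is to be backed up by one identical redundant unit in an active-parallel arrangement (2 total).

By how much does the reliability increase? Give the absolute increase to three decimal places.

R_before = 0.903
R_after = 1 − (1 − 0.903)^2 = 0.991
ΔR = 0.991 − 0.903 = 0.088

0.088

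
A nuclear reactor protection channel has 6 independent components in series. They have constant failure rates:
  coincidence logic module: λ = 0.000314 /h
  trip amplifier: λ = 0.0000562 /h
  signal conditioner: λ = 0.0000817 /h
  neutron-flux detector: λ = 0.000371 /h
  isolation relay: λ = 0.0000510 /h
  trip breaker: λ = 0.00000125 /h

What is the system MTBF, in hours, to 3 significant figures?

1140

Series of exponential components: λ_sys = Σ λ_i
λ_sys = 0.000314 + 0.0000562 + 0.0000817 + 0.000371 + 0.0000510 + 0.00000125 = 8.7515e-04 /h
MTBF = 1 / λ_sys = 1140 h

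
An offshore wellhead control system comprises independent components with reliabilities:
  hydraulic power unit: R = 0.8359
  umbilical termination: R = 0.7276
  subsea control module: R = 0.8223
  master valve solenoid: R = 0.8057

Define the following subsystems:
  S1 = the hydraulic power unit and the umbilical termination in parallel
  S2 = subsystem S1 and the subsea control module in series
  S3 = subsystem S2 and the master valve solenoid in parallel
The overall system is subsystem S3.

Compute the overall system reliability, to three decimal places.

Parallel (hydraulic power unit and umbilical termination): 1 − (1 − 0.83590)(1 − 0.72760) = 0.95530
Series ([0.95530] and subsea control module): 0.95530 × 0.82230 = 0.78554
Parallel ([0.78554] and master valve solenoid): 1 − (1 − 0.78554)(1 − 0.80570) = 0.958

0.958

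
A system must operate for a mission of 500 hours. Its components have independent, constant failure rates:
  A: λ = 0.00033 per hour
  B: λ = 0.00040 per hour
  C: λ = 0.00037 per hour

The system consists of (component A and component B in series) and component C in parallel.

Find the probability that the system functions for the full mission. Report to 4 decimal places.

0.9484

R(A) = exp(−0.00033 × 500) = 0.847894
R(B) = exp(−0.00040 × 500) = 0.818731
R(C) = exp(−0.00037 × 500) = 0.831104
Series (A and B): 0.847894 × 0.818731 = 0.694197
Parallel ([0.694197] and C): 1 − (1 − 0.694197)(1 − 0.831104) = 0.9484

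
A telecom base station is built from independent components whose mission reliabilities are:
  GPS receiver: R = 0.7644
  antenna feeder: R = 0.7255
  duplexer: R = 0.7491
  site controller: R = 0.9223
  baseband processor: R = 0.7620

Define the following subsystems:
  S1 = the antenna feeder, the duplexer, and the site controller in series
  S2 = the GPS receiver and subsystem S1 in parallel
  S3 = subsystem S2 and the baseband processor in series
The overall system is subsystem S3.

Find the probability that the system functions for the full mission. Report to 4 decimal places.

0.6725

Series (antenna feeder, duplexer, and site controller): 0.725500 × 0.749100 × 0.922300 = 0.501244
Parallel (GPS receiver and [0.501244]): 1 − (1 − 0.764400)(1 − 0.501244) = 0.882493
Series ([0.882493] and baseband processor): 0.882493 × 0.762000 = 0.6725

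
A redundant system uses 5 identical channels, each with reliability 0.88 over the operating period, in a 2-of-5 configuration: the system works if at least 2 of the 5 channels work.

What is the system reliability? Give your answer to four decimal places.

R = Σ_{i=2}^{5} C(5,i) p^i (1−p)^{5−i} with p = 0.88
C(5,2)·0.88^2·0.12^3 = 0.013382
C(5,3)·0.88^3·0.12^2 = 0.098132
C(5,4)·0.88^4·0.12^1 = 0.359817
C(5,5)·0.88^5·0.12^0 = 0.527732
Sum = 0.9991

0.9991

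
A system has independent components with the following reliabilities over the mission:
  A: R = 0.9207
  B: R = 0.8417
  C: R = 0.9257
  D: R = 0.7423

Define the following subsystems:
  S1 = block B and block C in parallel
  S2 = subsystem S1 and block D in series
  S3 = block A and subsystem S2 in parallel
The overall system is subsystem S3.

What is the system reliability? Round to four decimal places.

Parallel (B and C): 1 − (1 − 0.841700)(1 − 0.925700) = 0.988238
Series ([0.988238] and D): 0.988238 × 0.742300 = 0.733569
Parallel (A and [0.733569]): 1 − (1 − 0.920700)(1 − 0.733569) = 0.9789

0.9789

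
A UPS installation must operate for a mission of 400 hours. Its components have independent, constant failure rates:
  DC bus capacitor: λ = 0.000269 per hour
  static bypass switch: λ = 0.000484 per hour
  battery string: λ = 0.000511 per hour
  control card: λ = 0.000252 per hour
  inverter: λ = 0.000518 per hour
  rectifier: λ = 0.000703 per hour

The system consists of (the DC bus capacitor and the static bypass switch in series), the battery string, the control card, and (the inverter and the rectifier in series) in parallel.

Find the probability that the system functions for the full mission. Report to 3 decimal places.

R(DC bus capacitor) = exp(−0.000269 × 400) = 0.89799
R(static bypass switch) = exp(−0.000484 × 400) = 0.82399
R(battery string) = exp(−0.000511 × 400) = 0.81514
R(control card) = exp(−0.000252 × 400) = 0.90411
R(inverter) = exp(−0.000518 × 400) = 0.81286
R(rectifier) = exp(−0.000703 × 400) = 0.75488
Series (DC bus capacitor and static bypass switch): 0.89799 × 0.82399 = 0.73993
Series (inverter and rectifier): 0.81286 × 0.75488 = 0.61361
Parallel ([0.73993], battery string, control card, and [0.61361]): 1 − (1 − 0.73993)(1 − 0.81514)(1 − 0.90411)(1 − 0.61361) = 0.998

0.998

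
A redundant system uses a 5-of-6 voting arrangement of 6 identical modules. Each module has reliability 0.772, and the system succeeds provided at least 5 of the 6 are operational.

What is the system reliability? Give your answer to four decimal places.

R = Σ_{i=5}^{6} C(6,i) p^i (1−p)^{6−i} with p = 0.772
C(6,5)·0.772^5·0.228^1 = 0.375122
C(6,6)·0.772^6·0.228^0 = 0.211692
Sum = 0.5868

0.5868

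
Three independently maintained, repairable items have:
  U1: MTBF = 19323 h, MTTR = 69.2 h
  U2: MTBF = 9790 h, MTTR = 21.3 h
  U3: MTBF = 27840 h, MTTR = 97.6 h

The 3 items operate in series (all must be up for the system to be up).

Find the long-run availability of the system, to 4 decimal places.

A(U1) = MTBF/(MTBF+MTTR) = 19323/(19323+69.2) = 0.996432
A(U2) = MTBF/(MTBF+MTTR) = 9790/(9790+21.3) = 0.997829
A(U3) = MTBF/(MTBF+MTTR) = 27840/(27840+97.6) = 0.996507
Series availability: 0.996432 × 0.997829 × 0.996507 = 0.9908

0.9908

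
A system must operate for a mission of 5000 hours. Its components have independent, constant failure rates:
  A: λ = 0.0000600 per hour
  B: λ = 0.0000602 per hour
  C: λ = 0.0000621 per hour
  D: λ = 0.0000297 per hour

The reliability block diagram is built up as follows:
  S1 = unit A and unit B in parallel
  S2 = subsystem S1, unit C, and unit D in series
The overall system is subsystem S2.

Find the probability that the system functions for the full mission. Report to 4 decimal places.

R(A) = exp(−0.0000600 × 5000) = 0.740818
R(B) = exp(−0.0000602 × 5000) = 0.740078
R(C) = exp(−0.0000621 × 5000) = 0.733080
R(D) = exp(−0.0000297 × 5000) = 0.862000
Parallel (A and B): 1 − (1 − 0.740818)(1 − 0.740078) = 0.932633
Series ([0.932633], C, and D): 0.932633 × 0.733080 × 0.862000 = 0.5893

0.5893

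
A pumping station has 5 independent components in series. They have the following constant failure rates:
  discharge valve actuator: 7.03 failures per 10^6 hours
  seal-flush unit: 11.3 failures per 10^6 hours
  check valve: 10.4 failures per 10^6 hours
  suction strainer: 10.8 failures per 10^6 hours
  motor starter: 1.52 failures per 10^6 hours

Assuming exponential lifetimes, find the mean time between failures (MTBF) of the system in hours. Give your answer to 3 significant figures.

24400

Series of exponential components: λ_sys = Σ λ_i
λ_sys = 0.00000703 + 0.0000113 + 0.0000104 + 0.0000108 + 0.00000152 = 4.1050e-05 /h
MTBF = 1 / λ_sys = 24400 h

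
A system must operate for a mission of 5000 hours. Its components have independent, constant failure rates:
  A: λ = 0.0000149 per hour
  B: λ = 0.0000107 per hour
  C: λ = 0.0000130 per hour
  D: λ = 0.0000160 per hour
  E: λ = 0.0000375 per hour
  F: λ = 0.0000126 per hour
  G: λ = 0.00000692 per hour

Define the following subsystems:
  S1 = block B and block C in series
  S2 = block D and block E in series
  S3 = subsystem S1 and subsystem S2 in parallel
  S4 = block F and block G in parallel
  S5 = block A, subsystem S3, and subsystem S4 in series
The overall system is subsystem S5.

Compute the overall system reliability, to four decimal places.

0.9020

R(A) = exp(−0.0000149 × 5000) = 0.928207
R(B) = exp(−0.0000107 × 5000) = 0.947906
R(C) = exp(−0.0000130 × 5000) = 0.937067
R(D) = exp(−0.0000160 × 5000) = 0.923116
R(E) = exp(−0.0000375 × 5000) = 0.829029
R(F) = exp(−0.0000126 × 5000) = 0.938943
R(G) = exp(−0.00000692 × 5000) = 0.965992
Series (B and C): 0.947906 × 0.937067 = 0.888251
Series (D and E): 0.923116 × 0.829029 = 0.765290
Parallel ([0.888251] and [0.765290]): 1 − (1 − 0.888251)(1 − 0.765290) = 0.973771
Parallel (F and G): 1 − (1 − 0.938943)(1 − 0.965992) = 0.997924
Series (A, [0.973771], and [0.997924]): 0.928207 × 0.973771 × 0.997924 = 0.9020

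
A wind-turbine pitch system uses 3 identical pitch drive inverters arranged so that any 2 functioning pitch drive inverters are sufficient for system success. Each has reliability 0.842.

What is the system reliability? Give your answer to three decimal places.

0.933

R = Σ_{i=2}^{3} C(3,i) p^i (1−p)^{3−i} with p = 0.842
C(3,2)·0.842^2·0.158^1 = 0.33605
C(3,3)·0.842^3·0.158^0 = 0.59695
Sum = 0.933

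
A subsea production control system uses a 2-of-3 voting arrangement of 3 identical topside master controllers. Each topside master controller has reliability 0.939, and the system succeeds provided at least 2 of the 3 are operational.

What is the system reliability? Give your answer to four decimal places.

0.9893

R = Σ_{i=2}^{3} C(3,i) p^i (1−p)^{3−i} with p = 0.939
C(3,2)·0.939^2·0.061^1 = 0.161355
C(3,3)·0.939^3·0.061^0 = 0.827936
Sum = 0.9893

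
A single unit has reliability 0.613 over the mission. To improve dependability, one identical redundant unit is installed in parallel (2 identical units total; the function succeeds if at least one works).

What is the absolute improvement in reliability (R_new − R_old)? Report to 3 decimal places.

0.237

R_before = 0.613
R_after = 1 − (1 − 0.613)^2 = 0.850
ΔR = 0.850 − 0.613 = 0.237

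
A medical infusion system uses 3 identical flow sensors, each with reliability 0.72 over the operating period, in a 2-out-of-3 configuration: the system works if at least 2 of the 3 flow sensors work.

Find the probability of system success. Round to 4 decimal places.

R = Σ_{i=2}^{3} C(3,i) p^i (1−p)^{3−i} with p = 0.72
C(3,2)·0.72^2·0.28^1 = 0.435456
C(3,3)·0.72^3·0.28^0 = 0.373248
Sum = 0.8087

0.8087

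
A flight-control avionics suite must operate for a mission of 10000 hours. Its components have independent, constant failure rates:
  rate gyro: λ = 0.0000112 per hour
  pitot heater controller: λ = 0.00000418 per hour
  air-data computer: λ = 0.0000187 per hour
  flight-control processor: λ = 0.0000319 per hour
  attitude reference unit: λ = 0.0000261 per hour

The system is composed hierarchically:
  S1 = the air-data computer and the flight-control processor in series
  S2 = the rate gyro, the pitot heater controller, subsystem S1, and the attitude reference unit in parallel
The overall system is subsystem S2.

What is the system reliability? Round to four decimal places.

0.9996

R(rate gyro) = exp(−0.0000112 × 10000) = 0.894044
R(pitot heater controller) = exp(−0.00000418 × 10000) = 0.959062
R(air-data computer) = exp(−0.0000187 × 10000) = 0.829444
R(flight-control processor) = exp(−0.0000319 × 10000) = 0.726876
R(attitude reference unit) = exp(−0.0000261 × 10000) = 0.770281
Series (air-data computer and flight-control processor): 0.829444 × 0.726876 = 0.602903
Parallel (rate gyro, pitot heater controller, [0.602903], and attitude reference unit): 1 − (1 − 0.894044)(1 − 0.959062)(1 − 0.602903)(1 − 0.770281) = 0.9996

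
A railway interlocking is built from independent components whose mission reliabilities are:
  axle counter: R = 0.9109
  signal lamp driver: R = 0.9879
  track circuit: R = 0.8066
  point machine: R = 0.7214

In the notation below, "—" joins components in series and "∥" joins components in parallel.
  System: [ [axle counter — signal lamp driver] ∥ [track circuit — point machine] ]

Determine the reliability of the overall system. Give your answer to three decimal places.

Series (axle counter and signal lamp driver): 0.91090 × 0.98790 = 0.89988
Series (track circuit and point machine): 0.80660 × 0.72140 = 0.58188
Parallel ([0.89988] and [0.58188]): 1 − (1 − 0.89988)(1 − 0.58188) = 0.958

0.958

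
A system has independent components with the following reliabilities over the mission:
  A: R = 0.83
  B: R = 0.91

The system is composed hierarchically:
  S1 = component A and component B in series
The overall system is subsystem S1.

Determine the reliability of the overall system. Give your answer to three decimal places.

Series (A and B): 0.83000 × 0.91000 = 0.755

0.755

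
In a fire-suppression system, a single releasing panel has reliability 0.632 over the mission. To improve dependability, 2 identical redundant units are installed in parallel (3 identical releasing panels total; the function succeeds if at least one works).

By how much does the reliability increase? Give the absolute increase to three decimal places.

0.318

R_before = 0.632
R_after = 1 − (1 − 0.632)^3 = 0.950
ΔR = 0.950 − 0.632 = 0.318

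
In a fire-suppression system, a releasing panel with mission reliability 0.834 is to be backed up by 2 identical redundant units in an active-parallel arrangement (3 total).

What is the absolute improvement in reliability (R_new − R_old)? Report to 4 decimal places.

0.1614

R_before = 0.834
R_after = 1 − (1 − 0.834)^3 = 0.9954
ΔR = 0.9954 − 0.834 = 0.1614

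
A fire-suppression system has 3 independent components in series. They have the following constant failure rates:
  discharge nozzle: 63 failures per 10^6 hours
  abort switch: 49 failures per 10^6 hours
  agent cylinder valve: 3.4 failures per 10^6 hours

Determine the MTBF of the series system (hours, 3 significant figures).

Series of exponential components: λ_sys = Σ λ_i
λ_sys = 0.000063 + 0.000049 + 0.0000034 = 1.1540e-04 /h
MTBF = 1 / λ_sys = 8670 h

8670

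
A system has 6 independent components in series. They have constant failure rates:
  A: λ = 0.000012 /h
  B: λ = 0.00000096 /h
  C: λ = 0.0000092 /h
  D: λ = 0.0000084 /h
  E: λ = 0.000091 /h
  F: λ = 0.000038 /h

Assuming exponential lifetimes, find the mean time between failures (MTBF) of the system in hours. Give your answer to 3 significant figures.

Series of exponential components: λ_sys = Σ λ_i
λ_sys = 0.000012 + 0.00000096 + 0.0000092 + 0.0000084 + 0.000091 + 0.000038 = 1.5956e-04 /h
MTBF = 1 / λ_sys = 6270 h

6270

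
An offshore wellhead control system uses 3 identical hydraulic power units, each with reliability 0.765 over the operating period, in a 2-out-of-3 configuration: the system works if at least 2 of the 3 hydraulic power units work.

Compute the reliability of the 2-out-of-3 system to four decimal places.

R = Σ_{i=2}^{3} C(3,i) p^i (1−p)^{3−i} with p = 0.765
C(3,2)·0.765^2·0.235^1 = 0.412584
C(3,3)·0.765^3·0.235^0 = 0.447697
Sum = 0.8603

0.8603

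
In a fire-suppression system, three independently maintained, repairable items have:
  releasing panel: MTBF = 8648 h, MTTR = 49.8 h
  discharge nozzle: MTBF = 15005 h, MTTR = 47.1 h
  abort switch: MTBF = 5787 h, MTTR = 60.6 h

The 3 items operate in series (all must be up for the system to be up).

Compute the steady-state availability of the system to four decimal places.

A(releasing panel) = MTBF/(MTBF+MTTR) = 8648/(8648+49.8) = 0.994274
A(discharge nozzle) = MTBF/(MTBF+MTTR) = 15005/(15005+47.1) = 0.996871
A(abort switch) = MTBF/(MTBF+MTTR) = 5787/(5787+60.6) = 0.989637
Series availability: 0.994274 × 0.996871 × 0.989637 = 0.9809

0.9809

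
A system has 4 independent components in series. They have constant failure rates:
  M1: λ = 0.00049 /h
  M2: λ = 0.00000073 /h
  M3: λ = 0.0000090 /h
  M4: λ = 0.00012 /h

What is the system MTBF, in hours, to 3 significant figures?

1610

Series of exponential components: λ_sys = Σ λ_i
λ_sys = 0.00049 + 0.00000073 + 0.0000090 + 0.00012 = 6.1973e-04 /h
MTBF = 1 / λ_sys = 1610 h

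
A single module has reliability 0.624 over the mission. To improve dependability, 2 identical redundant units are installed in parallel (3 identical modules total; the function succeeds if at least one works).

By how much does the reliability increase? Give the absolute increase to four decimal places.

0.3228

R_before = 0.624
R_after = 1 − (1 − 0.624)^3 = 0.9468
ΔR = 0.9468 − 0.624 = 0.3228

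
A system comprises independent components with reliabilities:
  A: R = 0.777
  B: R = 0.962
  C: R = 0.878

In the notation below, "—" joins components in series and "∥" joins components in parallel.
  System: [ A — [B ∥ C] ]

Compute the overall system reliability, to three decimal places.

Parallel (B and C): 1 − (1 − 0.96200)(1 − 0.87800) = 0.99536
Series (A and [0.99536]): 0.77700 × 0.99536 = 0.773

0.773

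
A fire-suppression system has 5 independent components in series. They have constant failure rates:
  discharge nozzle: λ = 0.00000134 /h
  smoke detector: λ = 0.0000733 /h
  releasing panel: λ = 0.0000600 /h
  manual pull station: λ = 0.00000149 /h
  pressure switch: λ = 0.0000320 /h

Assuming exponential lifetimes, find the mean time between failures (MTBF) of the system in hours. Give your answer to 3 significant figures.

5950

Series of exponential components: λ_sys = Σ λ_i
λ_sys = 0.00000134 + 0.0000733 + 0.0000600 + 0.00000149 + 0.0000320 = 1.6813e-04 /h
MTBF = 1 / λ_sys = 5950 h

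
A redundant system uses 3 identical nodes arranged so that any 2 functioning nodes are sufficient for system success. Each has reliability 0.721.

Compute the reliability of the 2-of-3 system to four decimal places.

0.8099

R = Σ_{i=2}^{3} C(3,i) p^i (1−p)^{3−i} with p = 0.721
C(3,2)·0.721^2·0.279^1 = 0.435107
C(3,3)·0.721^3·0.279^0 = 0.374805
Sum = 0.8099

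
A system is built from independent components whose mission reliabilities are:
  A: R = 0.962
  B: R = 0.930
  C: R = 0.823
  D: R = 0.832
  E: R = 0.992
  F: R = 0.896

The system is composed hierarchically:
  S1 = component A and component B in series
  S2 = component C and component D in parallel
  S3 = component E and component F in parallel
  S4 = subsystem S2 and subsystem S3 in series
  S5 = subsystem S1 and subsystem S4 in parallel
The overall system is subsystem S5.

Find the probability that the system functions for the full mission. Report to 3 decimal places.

Series (A and B): 0.96200 × 0.93000 = 0.89466
Parallel (C and D): 1 − (1 − 0.82300)(1 − 0.83200) = 0.97026
Parallel (E and F): 1 − (1 − 0.99200)(1 − 0.89600) = 0.99917
Series ([0.97026] and [0.99917]): 0.97026 × 0.99917 = 0.96945
Parallel ([0.89466] and [0.96945]): 1 − (1 − 0.89466)(1 − 0.96945) = 0.997

0.997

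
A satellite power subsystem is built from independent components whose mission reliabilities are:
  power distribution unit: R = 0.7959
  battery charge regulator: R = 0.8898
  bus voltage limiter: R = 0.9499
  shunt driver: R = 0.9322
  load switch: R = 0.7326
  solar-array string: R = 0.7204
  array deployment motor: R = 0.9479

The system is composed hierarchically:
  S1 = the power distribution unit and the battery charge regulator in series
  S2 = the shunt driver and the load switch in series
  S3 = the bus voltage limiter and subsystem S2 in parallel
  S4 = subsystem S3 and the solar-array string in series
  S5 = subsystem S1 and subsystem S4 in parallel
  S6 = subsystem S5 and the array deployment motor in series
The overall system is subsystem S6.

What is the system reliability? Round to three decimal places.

0.867

Series (power distribution unit and battery charge regulator): 0.79590 × 0.88980 = 0.70819
Series (shunt driver and load switch): 0.93220 × 0.73260 = 0.68293
Parallel (bus voltage limiter and [0.68293]): 1 − (1 − 0.94990)(1 − 0.68293) = 0.98411
Series ([0.98411] and solar-array string): 0.98411 × 0.72040 = 0.70895
Parallel ([0.70819] and [0.70895]): 1 − (1 − 0.70819)(1 − 0.70895) = 0.91507
Series ([0.91507] and array deployment motor): 0.91507 × 0.94790 = 0.867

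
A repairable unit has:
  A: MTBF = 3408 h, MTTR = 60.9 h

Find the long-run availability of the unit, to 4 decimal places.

0.9824

A(A) = MTBF/(MTBF+MTTR) = 3408/(3408+60.9) = 0.9824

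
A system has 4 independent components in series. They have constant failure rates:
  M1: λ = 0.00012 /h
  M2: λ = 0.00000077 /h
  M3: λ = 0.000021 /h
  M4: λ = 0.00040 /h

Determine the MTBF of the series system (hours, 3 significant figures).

Series of exponential components: λ_sys = Σ λ_i
λ_sys = 0.00012 + 0.00000077 + 0.000021 + 0.00040 = 5.4177e-04 /h
MTBF = 1 / λ_sys = 1850 h

1850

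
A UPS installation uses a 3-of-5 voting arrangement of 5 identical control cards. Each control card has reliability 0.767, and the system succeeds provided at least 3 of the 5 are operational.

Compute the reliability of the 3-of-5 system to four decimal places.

0.9136

R = Σ_{i=3}^{5} C(5,i) p^i (1−p)^{5−i} with p = 0.767
C(5,3)·0.767^3·0.233^2 = 0.244962
C(5,4)·0.767^4·0.233^1 = 0.403188
C(5,5)·0.767^5·0.233^0 = 0.265446
Sum = 0.9136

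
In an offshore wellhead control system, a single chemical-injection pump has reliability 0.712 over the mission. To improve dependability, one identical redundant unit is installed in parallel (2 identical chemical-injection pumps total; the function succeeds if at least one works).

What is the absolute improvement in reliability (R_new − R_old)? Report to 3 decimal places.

0.205

R_before = 0.712
R_after = 1 − (1 − 0.712)^2 = 0.917
ΔR = 0.917 − 0.712 = 0.205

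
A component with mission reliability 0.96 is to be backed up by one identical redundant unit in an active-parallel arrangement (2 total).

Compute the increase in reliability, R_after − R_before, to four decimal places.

R_before = 0.96
R_after = 1 − (1 − 0.96)^2 = 0.9984
ΔR = 0.9984 − 0.96 = 0.0384

0.0384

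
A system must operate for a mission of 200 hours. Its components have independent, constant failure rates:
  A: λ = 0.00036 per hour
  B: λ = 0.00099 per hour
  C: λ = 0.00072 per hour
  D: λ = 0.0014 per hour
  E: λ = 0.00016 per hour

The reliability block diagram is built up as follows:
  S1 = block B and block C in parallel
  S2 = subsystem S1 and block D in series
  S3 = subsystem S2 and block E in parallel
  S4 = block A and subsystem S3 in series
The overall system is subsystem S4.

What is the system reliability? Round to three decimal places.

R(A) = exp(−0.00036 × 200) = 0.93053
R(B) = exp(−0.00099 × 200) = 0.82037
R(C) = exp(−0.00072 × 200) = 0.86589
R(D) = exp(−0.0014 × 200) = 0.75578
R(E) = exp(−0.00016 × 200) = 0.96851
Parallel (B and C): 1 − (1 − 0.82037)(1 − 0.86589) = 0.97591
Series ([0.97591] and D): 0.97591 × 0.75578 = 0.73757
Parallel ([0.73757] and E): 1 − (1 − 0.73757)(1 − 0.96851) = 0.99174
Series (A and [0.99174]): 0.93053 × 0.99174 = 0.923

0.923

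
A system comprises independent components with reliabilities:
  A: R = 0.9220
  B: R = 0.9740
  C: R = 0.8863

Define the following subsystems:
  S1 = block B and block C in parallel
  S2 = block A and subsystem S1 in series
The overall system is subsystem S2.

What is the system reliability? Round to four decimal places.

Parallel (B and C): 1 − (1 − 0.974000)(1 − 0.886300) = 0.997044
Series (A and [0.997044]): 0.922000 × 0.997044 = 0.9193

0.9193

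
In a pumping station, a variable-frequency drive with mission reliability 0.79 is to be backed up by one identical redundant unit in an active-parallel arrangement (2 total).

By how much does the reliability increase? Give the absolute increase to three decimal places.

0.166

R_before = 0.79
R_after = 1 − (1 − 0.79)^2 = 0.956
ΔR = 0.956 − 0.79 = 0.166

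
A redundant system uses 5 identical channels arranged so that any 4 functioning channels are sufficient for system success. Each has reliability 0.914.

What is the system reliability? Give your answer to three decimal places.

0.938

R = Σ_{i=4}^{5} C(5,i) p^i (1−p)^{5−i} with p = 0.914
C(5,4)·0.914^4·0.086^1 = 0.30009
C(5,5)·0.914^5·0.086^0 = 0.63787
Sum = 0.938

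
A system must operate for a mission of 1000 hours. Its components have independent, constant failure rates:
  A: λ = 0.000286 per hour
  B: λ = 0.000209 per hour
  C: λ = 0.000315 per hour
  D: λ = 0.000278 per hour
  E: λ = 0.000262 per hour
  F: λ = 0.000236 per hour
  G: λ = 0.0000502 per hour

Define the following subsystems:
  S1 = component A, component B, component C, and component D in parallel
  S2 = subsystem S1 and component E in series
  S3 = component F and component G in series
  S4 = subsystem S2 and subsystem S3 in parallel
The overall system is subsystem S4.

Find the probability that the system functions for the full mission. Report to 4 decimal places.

R(A) = exp(−0.000286 × 1000) = 0.751263
R(B) = exp(−0.000209 × 1000) = 0.811395
R(C) = exp(−0.000315 × 1000) = 0.729789
R(D) = exp(−0.000278 × 1000) = 0.757297
R(E) = exp(−0.000262 × 1000) = 0.769511
R(F) = exp(−0.000236 × 1000) = 0.789781
R(G) = exp(−0.0000502 × 1000) = 0.951039
Parallel (A, B, C, and D): 1 − (1 − 0.751263)(1 − 0.811395)(1 − 0.729789)(1 − 0.757297) = 0.996923
Series ([0.996923] and E): 0.996923 × 0.769511 = 0.767143
Series (F and G): 0.789781 × 0.951039 = 0.751113
Parallel ([0.767143] and [0.751113]): 1 − (1 − 0.767143)(1 − 0.751113) = 0.9420

0.9420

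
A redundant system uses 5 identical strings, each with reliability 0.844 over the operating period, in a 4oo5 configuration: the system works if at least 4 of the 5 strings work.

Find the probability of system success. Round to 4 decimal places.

0.8241

R = Σ_{i=4}^{5} C(5,i) p^i (1−p)^{5−i} with p = 0.844
C(5,4)·0.844^4·0.156^1 = 0.395790
C(5,5)·0.844^5·0.156^0 = 0.428265
Sum = 0.8241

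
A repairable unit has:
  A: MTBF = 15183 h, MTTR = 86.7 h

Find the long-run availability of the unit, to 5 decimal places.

0.99432

A(A) = MTBF/(MTBF+MTTR) = 15183/(15183+86.7) = 0.99432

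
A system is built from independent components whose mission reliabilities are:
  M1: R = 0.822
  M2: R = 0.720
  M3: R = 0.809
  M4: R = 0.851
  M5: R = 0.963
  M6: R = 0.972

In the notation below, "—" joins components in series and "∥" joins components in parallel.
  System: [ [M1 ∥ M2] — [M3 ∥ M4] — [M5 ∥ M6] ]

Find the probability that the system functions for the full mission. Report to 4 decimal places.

0.9222

Parallel (M1 and M2): 1 − (1 − 0.822000)(1 − 0.720000) = 0.950160
Parallel (M3 and M4): 1 − (1 − 0.809000)(1 − 0.851000) = 0.971541
Parallel (M5 and M6): 1 − (1 − 0.963000)(1 − 0.972000) = 0.998964
Series ([0.950160], [0.971541], and [0.998964]): 0.950160 × 0.971541 × 0.998964 = 0.9222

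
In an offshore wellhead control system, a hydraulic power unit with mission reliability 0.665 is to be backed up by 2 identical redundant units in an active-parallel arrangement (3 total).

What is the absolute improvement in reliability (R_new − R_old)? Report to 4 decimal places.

0.2974

R_before = 0.665
R_after = 1 − (1 − 0.665)^3 = 0.9624
ΔR = 0.9624 − 0.665 = 0.2974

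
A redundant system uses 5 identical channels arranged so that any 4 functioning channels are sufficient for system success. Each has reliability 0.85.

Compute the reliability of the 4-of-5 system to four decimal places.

R = Σ_{i=4}^{5} C(5,i) p^i (1−p)^{5−i} with p = 0.85
C(5,4)·0.85^4·0.15^1 = 0.391505
C(5,5)·0.85^5·0.15^0 = 0.443705
Sum = 0.8352

0.8352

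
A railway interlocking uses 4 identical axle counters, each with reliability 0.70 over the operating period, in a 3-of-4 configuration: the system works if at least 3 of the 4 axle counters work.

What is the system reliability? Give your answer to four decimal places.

0.6517

R = Σ_{i=3}^{4} C(4,i) p^i (1−p)^{4−i} with p = 0.70
C(4,3)·0.70^3·0.30^1 = 0.411600
C(4,4)·0.70^4·0.30^0 = 0.240100
Sum = 0.6517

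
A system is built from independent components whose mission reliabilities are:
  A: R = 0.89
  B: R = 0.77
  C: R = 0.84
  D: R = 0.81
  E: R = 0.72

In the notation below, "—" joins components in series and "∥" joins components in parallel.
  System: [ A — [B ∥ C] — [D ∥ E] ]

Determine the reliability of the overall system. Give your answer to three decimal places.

0.812

Parallel (B and C): 1 − (1 − 0.77000)(1 − 0.84000) = 0.96320
Parallel (D and E): 1 − (1 − 0.81000)(1 − 0.72000) = 0.94680
Series (A, [0.96320], and [0.94680]): 0.89000 × 0.96320 × 0.94680 = 0.812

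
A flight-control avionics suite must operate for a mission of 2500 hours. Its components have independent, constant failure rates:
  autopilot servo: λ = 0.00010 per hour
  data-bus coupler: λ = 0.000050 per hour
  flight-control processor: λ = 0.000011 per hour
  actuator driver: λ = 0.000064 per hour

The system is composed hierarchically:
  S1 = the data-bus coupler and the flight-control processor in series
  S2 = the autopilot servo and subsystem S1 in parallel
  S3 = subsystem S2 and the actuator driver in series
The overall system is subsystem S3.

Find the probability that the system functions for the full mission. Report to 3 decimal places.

R(autopilot servo) = exp(−0.00010 × 2500) = 0.77880
R(data-bus coupler) = exp(−0.000050 × 2500) = 0.88250
R(flight-control processor) = exp(−0.000011 × 2500) = 0.97287
R(actuator driver) = exp(−0.000064 × 2500) = 0.85214
Series (data-bus coupler and flight-control processor): 0.88250 × 0.97287 = 0.85856
Parallel (autopilot servo and [0.85856]): 1 − (1 − 0.77880)(1 − 0.85856) = 0.96871
Series ([0.96871] and actuator driver): 0.96871 × 0.85214 = 0.825

0.825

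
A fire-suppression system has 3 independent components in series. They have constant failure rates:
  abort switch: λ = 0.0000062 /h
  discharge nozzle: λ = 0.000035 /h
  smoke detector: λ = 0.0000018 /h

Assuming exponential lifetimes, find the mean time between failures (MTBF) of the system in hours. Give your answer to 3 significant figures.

23300

Series of exponential components: λ_sys = Σ λ_i
λ_sys = 0.0000062 + 0.000035 + 0.0000018 = 4.3000e-05 /h
MTBF = 1 / λ_sys = 23300 h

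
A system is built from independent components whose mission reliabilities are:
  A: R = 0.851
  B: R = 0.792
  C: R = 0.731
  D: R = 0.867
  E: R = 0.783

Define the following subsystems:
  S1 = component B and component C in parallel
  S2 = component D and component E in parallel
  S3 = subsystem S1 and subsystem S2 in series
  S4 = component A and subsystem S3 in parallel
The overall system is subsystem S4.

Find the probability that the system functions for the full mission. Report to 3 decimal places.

0.988

Parallel (B and C): 1 − (1 − 0.79200)(1 − 0.73100) = 0.94405
Parallel (D and E): 1 − (1 − 0.86700)(1 − 0.78300) = 0.97114
Series ([0.94405] and [0.97114]): 0.94405 × 0.97114 = 0.91680
Parallel (A and [0.91680]): 1 − (1 − 0.85100)(1 − 0.91680) = 0.988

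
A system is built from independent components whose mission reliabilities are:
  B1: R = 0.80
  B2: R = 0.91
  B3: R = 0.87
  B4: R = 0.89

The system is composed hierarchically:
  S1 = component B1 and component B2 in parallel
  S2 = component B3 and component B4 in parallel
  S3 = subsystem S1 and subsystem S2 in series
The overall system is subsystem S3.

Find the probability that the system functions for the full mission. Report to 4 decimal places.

Parallel (B1 and B2): 1 − (1 − 0.800000)(1 − 0.910000) = 0.982000
Parallel (B3 and B4): 1 − (1 − 0.870000)(1 − 0.890000) = 0.985700
Series ([0.982000] and [0.985700]): 0.982000 × 0.985700 = 0.9680

0.9680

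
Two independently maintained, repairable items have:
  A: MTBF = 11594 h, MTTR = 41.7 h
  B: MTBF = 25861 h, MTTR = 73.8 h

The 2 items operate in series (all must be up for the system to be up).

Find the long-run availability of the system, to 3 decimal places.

0.994

A(A) = MTBF/(MTBF+MTTR) = 11594/(11594+41.7) = 0.996416
A(B) = MTBF/(MTBF+MTTR) = 25861/(25861+73.8) = 0.997154
Series availability: 0.996416 × 0.997154 = 0.994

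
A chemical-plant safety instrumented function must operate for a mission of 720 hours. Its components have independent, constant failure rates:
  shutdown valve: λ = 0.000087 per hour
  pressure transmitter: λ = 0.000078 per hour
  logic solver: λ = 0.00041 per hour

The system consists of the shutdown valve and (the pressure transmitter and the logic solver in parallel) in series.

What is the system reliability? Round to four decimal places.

0.9262

R(shutdown valve) = exp(−0.000087 × 720) = 0.939282
R(pressure transmitter) = exp(−0.000078 × 720) = 0.945388
R(logic solver) = exp(−0.00041 × 720) = 0.744383
Parallel (pressure transmitter and logic solver): 1 − (1 − 0.945388)(1 − 0.744383) = 0.986040
Series (shutdown valve and [0.986040]): 0.939282 × 0.986040 = 0.9262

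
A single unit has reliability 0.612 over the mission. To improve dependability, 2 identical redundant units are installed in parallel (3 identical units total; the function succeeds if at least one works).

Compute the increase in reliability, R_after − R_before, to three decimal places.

R_before = 0.612
R_after = 1 − (1 − 0.612)^3 = 0.942
ΔR = 0.942 − 0.612 = 0.330

0.330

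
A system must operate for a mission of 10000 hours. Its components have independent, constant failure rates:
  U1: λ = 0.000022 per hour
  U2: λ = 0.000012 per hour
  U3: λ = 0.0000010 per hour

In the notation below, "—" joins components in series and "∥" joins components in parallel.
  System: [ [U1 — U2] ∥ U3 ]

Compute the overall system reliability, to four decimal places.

R(U1) = exp(−0.000022 × 10000) = 0.802519
R(U2) = exp(−0.000012 × 10000) = 0.886920
R(U3) = exp(−0.0000010 × 10000) = 0.990050
Series (U1 and U2): 0.802519 × 0.886920 = 0.711770
Parallel ([0.711770] and U3): 1 − (1 − 0.711770)(1 − 0.990050) = 0.9971

0.9971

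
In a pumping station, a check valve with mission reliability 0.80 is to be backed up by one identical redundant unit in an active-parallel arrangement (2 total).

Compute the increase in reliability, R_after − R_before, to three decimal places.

R_before = 0.80
R_after = 1 − (1 − 0.80)^2 = 0.960
ΔR = 0.960 − 0.80 = 0.160

0.160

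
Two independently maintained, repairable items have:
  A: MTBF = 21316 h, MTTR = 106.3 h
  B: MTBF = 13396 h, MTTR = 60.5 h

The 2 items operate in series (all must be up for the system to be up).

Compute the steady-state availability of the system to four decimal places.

0.9906

A(A) = MTBF/(MTBF+MTTR) = 21316/(21316+106.3) = 0.995038
A(B) = MTBF/(MTBF+MTTR) = 13396/(13396+60.5) = 0.995504
Series availability: 0.995038 × 0.995504 = 0.9906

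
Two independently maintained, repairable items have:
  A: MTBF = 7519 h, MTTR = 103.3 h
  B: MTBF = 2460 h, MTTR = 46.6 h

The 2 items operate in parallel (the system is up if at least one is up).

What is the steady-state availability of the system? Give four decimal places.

0.9997

A(A) = MTBF/(MTBF+MTTR) = 7519/(7519+103.3) = 0.986448
A(B) = MTBF/(MTBF+MTTR) = 2460/(2460+46.6) = 0.981409
Parallel availability: 1 − (1 − 0.986448)(1 − 0.981409) = 0.9997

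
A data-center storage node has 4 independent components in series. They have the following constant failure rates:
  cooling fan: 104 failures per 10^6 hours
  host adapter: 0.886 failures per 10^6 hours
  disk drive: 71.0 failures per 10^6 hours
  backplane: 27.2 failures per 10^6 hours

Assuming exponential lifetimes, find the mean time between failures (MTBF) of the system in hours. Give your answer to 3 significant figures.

4920

Series of exponential components: λ_sys = Σ λ_i
λ_sys = 0.000104 + 0.000000886 + 0.0000710 + 0.0000272 = 2.0309e-04 /h
MTBF = 1 / λ_sys = 4920 h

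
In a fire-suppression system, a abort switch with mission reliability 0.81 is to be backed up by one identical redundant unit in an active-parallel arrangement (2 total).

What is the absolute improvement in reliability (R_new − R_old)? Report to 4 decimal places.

0.1539

R_before = 0.81
R_after = 1 − (1 − 0.81)^2 = 0.9639
ΔR = 0.9639 − 0.81 = 0.1539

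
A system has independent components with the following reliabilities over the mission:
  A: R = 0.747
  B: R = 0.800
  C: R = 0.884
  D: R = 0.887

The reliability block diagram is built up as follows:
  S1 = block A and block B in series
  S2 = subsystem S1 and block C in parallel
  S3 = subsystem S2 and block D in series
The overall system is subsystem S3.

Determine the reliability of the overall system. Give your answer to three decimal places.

0.846

Series (A and B): 0.74700 × 0.80000 = 0.59760
Parallel ([0.59760] and C): 1 − (1 − 0.59760)(1 − 0.88400) = 0.95332
Series ([0.95332] and D): 0.95332 × 0.88700 = 0.846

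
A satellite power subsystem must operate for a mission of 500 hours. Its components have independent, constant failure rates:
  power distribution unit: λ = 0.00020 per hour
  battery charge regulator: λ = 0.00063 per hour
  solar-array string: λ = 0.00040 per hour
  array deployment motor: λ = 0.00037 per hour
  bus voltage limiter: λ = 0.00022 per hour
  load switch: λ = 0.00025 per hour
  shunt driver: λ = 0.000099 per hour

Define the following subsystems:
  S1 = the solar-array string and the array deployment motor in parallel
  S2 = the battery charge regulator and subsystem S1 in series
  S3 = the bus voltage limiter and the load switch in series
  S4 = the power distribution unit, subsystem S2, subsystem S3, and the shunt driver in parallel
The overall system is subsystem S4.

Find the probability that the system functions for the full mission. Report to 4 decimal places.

0.9997

R(power distribution unit) = exp(−0.00020 × 500) = 0.904837
R(battery charge regulator) = exp(−0.00063 × 500) = 0.729789
R(solar-array string) = exp(−0.00040 × 500) = 0.818731
R(array deployment motor) = exp(−0.00037 × 500) = 0.831104
R(bus voltage limiter) = exp(−0.00022 × 500) = 0.895834
R(load switch) = exp(−0.00025 × 500) = 0.882497
R(shunt driver) = exp(−0.000099 × 500) = 0.951705
Parallel (solar-array string and array deployment motor): 1 − (1 − 0.818731)(1 − 0.831104) = 0.969384
Series (battery charge regulator and [0.969384]): 0.729789 × 0.969384 = 0.707446
Series (bus voltage limiter and load switch): 0.895834 × 0.882497 = 0.790571
Parallel (power distribution unit, [0.707446], [0.790571], and shunt driver): 1 − (1 − 0.904837)(1 − 0.707446)(1 − 0.790571)(1 − 0.951705) = 0.9997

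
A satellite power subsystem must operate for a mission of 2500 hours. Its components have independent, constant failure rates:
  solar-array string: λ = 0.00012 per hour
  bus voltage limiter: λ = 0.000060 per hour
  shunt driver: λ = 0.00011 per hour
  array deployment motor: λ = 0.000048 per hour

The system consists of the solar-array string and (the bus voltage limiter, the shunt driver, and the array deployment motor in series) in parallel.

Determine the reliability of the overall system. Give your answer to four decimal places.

R(solar-array string) = exp(−0.00012 × 2500) = 0.740818
R(bus voltage limiter) = exp(−0.000060 × 2500) = 0.860708
R(shunt driver) = exp(−0.00011 × 2500) = 0.759572
R(array deployment motor) = exp(−0.000048 × 2500) = 0.886920
Series (bus voltage limiter, shunt driver, and array deployment motor): 0.860708 × 0.759572 × 0.886920 = 0.579841
Parallel (solar-array string and [0.579841]): 1 − (1 − 0.740818)(1 − 0.579841) = 0.8911

0.8911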